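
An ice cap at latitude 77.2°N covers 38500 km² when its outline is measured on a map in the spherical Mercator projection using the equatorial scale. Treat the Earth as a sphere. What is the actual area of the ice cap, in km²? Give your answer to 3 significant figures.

The Mercator projection is conformal; its linear scale factor is the same in every direction and equals sec φ = 1/cos φ.
Areal scale = k² = sec²φ = 1/cos²(77.2°) = 1/0.2215² = 20.37.
True area = apparent / (areal scale) = 38500 / 20.37 ≈ 1890 km².

1890 km²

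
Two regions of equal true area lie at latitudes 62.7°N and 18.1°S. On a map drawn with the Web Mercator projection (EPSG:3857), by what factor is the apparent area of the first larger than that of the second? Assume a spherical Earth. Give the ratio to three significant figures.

Mercator areal scale is sec²φ.
At 62.7°: sec²(62.7°) = 1/0.4586² = 4.754.
At 18.1°: sec²(18.1°) = 1/0.9505² = 1.107.
Ratio = 4.754/1.107 = cos²(18.1°)/cos²(62.7°) ≈ 4.29.

4.29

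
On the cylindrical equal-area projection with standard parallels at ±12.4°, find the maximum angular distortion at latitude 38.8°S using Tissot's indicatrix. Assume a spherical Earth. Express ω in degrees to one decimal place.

A cylindrical equal-area projection with standard parallel φ₀ has meridian scale h = cos φ / cos φ₀ and parallel scale k = cos φ₀ / cos φ (so areas are preserved, h·k = 1).
At 38.8°: h = 0.7980, k = 1.253; principal scales a = 1.253, b = 0.7980.
sin(ω/2) = (a − b)/(a + b) = 0.4553/2.051 = 0.2220, so ω = 2 arcsin(0.2220) ≈ 25.6°.

25.6°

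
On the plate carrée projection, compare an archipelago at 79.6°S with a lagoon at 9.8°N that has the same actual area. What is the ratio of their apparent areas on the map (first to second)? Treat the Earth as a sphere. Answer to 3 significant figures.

Plate carrée maps x = Rλ, y = Rφ. The meridian scale is h = 1 and the parallel scale is k = 1/cos φ = sec φ.
Areal scale at 79.6°: h·k = 1.000 × 5.540 = 5.540.
Areal scale at 9.8°: h·k = 1.000 × 1.015 = 1.015.
Ratio = 5.540/1.015 ≈ 5.46.

5.46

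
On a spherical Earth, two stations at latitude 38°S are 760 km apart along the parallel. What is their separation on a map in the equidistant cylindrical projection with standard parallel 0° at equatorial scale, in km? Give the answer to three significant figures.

964 km

In the plate carrée (x = Rλ, y = Rφ), meridians are true-scale (h = 1) and parallels are stretched by k = sec φ.
Along the parallel, k = sec 38° = 1/0.7880 = 1.269.
Map distance = 760 × 1.269 ≈ 964 km.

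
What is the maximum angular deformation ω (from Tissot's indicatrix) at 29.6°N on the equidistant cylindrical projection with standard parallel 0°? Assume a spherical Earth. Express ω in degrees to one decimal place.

In the plate carrée (x = Rλ, y = Rφ), meridians are true-scale (h = 1) and parallels are stretched by k = sec φ.
At 29.6°: h = 1.000, k = 1.150; principal scales a = 1.150, b = 1.000.
sin(ω/2) = (a − b)/(a + b) = 0.1501/2.150 = 0.06981, so ω = 2 arcsin(0.06981) ≈ 8.0°.

8.0°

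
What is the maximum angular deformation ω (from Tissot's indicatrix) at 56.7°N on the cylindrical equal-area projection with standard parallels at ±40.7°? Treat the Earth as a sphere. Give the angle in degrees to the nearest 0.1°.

36.4°

Cylindrical equal-area (φ₀ = 40.7°): h = cos φ / cos 40.7° along meridians, k = cos 40.7° / cos φ along parallels; h·k = 1.
At 56.7°: h = 0.7242, k = 1.381; principal scales a = 1.381, b = 0.7242.
sin(ω/2) = (a − b)/(a + b) = 0.6567/2.105 = 0.3120, so ω = 2 arcsin(0.3120) ≈ 36.4°.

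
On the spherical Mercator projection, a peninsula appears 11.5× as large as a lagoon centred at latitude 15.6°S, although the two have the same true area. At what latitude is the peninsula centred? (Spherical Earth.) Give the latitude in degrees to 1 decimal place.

73.5°

Mercator areal scale is sec²φ, so apparent-area ratio = sec²φ₁ / sec²φ₂ = cos²φ₂ / cos²φ₁.
cos²φ₂ / cos²φ₁ = 11.5  ⇒  cos φ₁ = cos 15.6° / √11.5 = 0.9632/3.391 = 0.2840.
φ₁ = arccos(0.2840) ≈ 73.5°.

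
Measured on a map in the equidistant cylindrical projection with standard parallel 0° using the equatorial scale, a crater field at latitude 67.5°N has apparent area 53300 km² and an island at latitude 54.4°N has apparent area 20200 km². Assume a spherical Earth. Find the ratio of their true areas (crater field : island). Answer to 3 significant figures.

1.73

On the plate carrée, areal scale = h·k = 1 × sec φ, so true area = apparent × cos φ.
True area of crater field: 53300 × cos(67.5°) = 53300 × 0.3827 = 20400 km².
True area of island: 20200 × cos(54.4°) = 20200 × 0.5821 = 11760 km².
Ratio = 20400 / 11760 ≈ 1.73.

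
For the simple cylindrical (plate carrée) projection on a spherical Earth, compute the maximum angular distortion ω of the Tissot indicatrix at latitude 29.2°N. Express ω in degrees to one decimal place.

In the plate carrée (x = Rλ, y = Rφ), meridians are true-scale (h = 1) and parallels are stretched by k = sec φ.
At 29.2°: h = 1.000, k = 1.146; principal scales a = 1.146, b = 1.000.
sin(ω/2) = (a − b)/(a + b) = 0.1456/2.146 = 0.06785, so ω = 2 arcsin(0.06785) ≈ 7.8°.

7.8°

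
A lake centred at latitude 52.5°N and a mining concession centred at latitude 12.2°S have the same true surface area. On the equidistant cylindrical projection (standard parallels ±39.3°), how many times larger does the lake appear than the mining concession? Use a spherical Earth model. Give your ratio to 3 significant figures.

In the equirectangular projection with standard parallel φ₀ = 39.3° (x = Rλ cos φ₀, y = Rφ), meridians are true-scale (h = 1) and the parallel scale is k = cos φ₀ / cos φ.
Areal scale at 52.5°: h·k = 1.000 × 1.271 = 1.271.
Areal scale at 12.2°: h·k = 1.000 × 0.7917 = 0.7917.
Ratio = 1.271/0.7917 ≈ 1.61.

1.61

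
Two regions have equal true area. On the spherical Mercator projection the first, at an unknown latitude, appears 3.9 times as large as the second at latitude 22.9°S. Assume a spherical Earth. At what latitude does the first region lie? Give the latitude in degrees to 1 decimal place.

On Mercator, (apparent₁)/(apparent₂) = sec²φ₁ / sec²φ₂ when true areas are equal.
cos²φ₂ / cos²φ₁ = 3.9  ⇒  cos φ₁ = cos 22.9° / √3.9 = 0.9212/1.975 = 0.4665.
φ₁ = arccos(0.4665) ≈ 62.2°.

62.2°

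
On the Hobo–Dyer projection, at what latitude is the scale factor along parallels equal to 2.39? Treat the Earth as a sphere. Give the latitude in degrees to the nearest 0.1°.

70.6°

Hobo–Dyer is a cylindrical equal-area projection with standard parallels at ±37.5°. Cylindrical equal-area (φ₀ = 37.5°): h = cos φ / cos 37.5° along meridians, k = cos 37.5° / cos φ along parallels; h·k = 1.
k = cos φ₀ / cos φ = 2.39  ⇒  cos φ = cos 37.5° / 2.39 = 0.3319.
φ = arccos(0.3319) ≈ 70.6°.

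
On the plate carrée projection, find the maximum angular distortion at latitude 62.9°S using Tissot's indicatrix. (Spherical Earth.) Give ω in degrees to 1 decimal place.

43.9°

Plate carrée maps x = Rλ, y = Rφ. The meridian scale is h = 1 and the parallel scale is k = 1/cos φ = sec φ.
At 62.9°: h = 1.000, k = 2.195; principal scales a = 2.195, b = 1.000.
sin(ω/2) = (a − b)/(a + b) = 1.195/3.195 = 0.3741, so ω = 2 arcsin(0.3741) ≈ 43.9°.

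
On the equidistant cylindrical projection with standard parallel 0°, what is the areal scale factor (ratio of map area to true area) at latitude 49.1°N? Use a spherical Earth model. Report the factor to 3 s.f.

1.53

Plate carrée maps x = Rλ, y = Rφ. The meridian scale is h = 1 and the parallel scale is k = 1/cos φ = sec φ.
Areal scale = h·k = 1 × sec φ; at 49.1°, h = 1.000, k = 1.527, so h·k = 1.527.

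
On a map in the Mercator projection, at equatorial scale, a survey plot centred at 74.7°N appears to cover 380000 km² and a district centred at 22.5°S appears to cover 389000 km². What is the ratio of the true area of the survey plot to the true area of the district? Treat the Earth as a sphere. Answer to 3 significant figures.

0.0797

Mercator's areal exaggeration is sec²φ; hence true area = (apparent area) · cos²φ.
True area of survey plot: 380000 × cos²(74.7°) = 380000 × 0.06963 = 26460 km².
True area of district: 389000 × cos²(22.5°) = 389000 × 0.8536 = 332000 km².
Ratio = 26460 / 332000 ≈ 0.0797.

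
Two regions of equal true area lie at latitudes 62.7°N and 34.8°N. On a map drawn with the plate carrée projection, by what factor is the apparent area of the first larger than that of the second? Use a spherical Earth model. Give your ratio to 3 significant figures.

1.79

In the plate carrée (x = Rλ, y = Rφ), meridians are true-scale (h = 1) and parallels are stretched by k = sec φ.
Areal scale at 62.7°: h·k = 1.000 × 2.180 = 2.180.
Areal scale at 34.8°: h·k = 1.000 × 1.218 = 1.218.
Ratio = 2.180/1.218 ≈ 1.79.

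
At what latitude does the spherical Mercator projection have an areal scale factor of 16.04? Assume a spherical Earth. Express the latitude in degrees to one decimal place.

Mercator areal scale is sec²φ.
sec²φ = 16.04  ⇒  cos²φ = 0.06234  ⇒  cos φ = 0.2497.
φ = arccos(0.2497) ≈ 75.5°.

75.5°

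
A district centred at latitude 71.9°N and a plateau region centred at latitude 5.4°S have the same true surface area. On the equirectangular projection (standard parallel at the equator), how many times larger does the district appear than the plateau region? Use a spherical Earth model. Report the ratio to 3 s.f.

In the plate carrée (x = Rλ, y = Rφ), meridians are true-scale (h = 1) and parallels are stretched by k = sec φ.
Areal scale at 71.9°: h·k = 1.000 × 3.219 = 3.219.
Areal scale at 5.4°: h·k = 1.000 × 1.004 = 1.004.
Ratio = 3.219/1.004 ≈ 3.20.

3.20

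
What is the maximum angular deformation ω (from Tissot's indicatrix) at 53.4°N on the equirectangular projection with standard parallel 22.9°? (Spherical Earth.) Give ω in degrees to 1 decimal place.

24.7°

The equidistant cylindrical projection with φ₀ = 22.9° has h = 1 (meridians true) and k = cos φ₀ / cos φ along parallels.
At 53.4°: h = 1.000, k = 1.545; principal scales a = 1.545, b = 1.000.
sin(ω/2) = (a − b)/(a + b) = 0.5450/2.545 = 0.2142, so ω = 2 arcsin(0.2142) ≈ 24.7°.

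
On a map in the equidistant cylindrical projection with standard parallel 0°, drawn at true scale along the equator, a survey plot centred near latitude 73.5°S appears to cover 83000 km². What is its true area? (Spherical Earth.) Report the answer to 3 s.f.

23600 km²

Plate carrée maps x = Rλ, y = Rφ. The meridian scale is h = 1 and the parallel scale is k = 1/cos φ = sec φ.
Areal scale = h·k = 1 × sec φ; at 73.5°, h = 1.000, k = 3.521, so h·k = 3.521.
True area = apparent / (areal scale) = 83000 / 3.521 ≈ 23600 km².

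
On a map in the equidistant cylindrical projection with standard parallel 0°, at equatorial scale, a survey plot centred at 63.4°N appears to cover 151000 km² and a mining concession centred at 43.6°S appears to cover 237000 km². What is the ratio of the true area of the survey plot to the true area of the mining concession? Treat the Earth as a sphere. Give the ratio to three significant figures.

0.394

On the plate carrée, areal scale = h·k = 1 × sec φ, so true area = apparent × cos φ.
True area of survey plot: 151000 × cos(63.4°) = 151000 × 0.4478 = 67610 km².
True area of mining concession: 237000 × cos(43.6°) = 237000 × 0.7242 = 171600 km².
Ratio = 67610 / 171600 ≈ 0.394.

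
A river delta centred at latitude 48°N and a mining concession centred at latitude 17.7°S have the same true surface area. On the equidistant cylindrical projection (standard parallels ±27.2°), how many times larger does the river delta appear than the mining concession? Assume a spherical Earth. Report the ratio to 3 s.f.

1.42

The equidistant cylindrical projection with φ₀ = 27.2° has h = 1 (meridians true) and k = cos φ₀ / cos φ along parallels.
Areal scale at 48°: h·k = 1.000 × 1.329 = 1.329.
Areal scale at 17.7°: h·k = 1.000 × 0.9336 = 0.9336.
Ratio = 1.329/0.9336 ≈ 1.42.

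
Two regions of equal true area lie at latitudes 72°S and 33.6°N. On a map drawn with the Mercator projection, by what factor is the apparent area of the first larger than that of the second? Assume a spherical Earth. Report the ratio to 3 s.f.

On Mercator, area is exaggerated by sec²φ = 1/cos²φ.
At 72°: sec²(72°) = 1/0.3090² = 10.47.
At 33.6°: sec²(33.6°) = 1/0.8329² = 1.441.
Ratio = 10.47/1.441 = cos²(33.6°)/cos²(72°) ≈ 7.27.

7.27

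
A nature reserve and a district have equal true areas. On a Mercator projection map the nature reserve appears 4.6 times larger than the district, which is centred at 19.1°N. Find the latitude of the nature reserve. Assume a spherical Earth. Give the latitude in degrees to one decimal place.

63.9°

For equal true areas on Mercator, apparent areas scale as sec²φ, so the ratio is cos²φ₂ / cos²φ₁.
cos²φ₂ / cos²φ₁ = 4.6  ⇒  cos φ₁ = cos 19.1° / √4.6 = 0.9449/2.145 = 0.4406.
φ₁ = arccos(0.4406) ≈ 63.9°.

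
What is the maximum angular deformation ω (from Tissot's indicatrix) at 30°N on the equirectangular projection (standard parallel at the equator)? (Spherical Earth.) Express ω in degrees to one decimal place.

In the plate carrée (x = Rλ, y = Rφ), meridians are true-scale (h = 1) and parallels are stretched by k = sec φ.
At 30°: h = 1.000, k = 1.155; principal scales a = 1.155, b = 1.000.
sin(ω/2) = (a − b)/(a + b) = 0.1547/2.155 = 0.07180, so ω = 2 arcsin(0.07180) ≈ 8.2°.

8.2°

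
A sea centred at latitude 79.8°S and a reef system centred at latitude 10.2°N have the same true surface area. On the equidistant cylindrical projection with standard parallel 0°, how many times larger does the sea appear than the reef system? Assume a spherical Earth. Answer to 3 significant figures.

In the plate carrée (x = Rλ, y = Rφ), meridians are true-scale (h = 1) and parallels are stretched by k = sec φ.
Areal scale at 79.8°: h·k = 1.000 × 5.647 = 5.647.
Areal scale at 10.2°: h·k = 1.000 × 1.016 = 1.016.
Ratio = 5.647/1.016 ≈ 5.56.

5.56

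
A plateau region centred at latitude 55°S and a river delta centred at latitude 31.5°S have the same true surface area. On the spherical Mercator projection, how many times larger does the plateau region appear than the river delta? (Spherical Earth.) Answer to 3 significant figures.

2.21

On Mercator, area is exaggerated by sec²φ = 1/cos²φ.
At 55°: sec²(55°) = 1/0.5736² = 3.040.
At 31.5°: sec²(31.5°) = 1/0.8526² = 1.376.
Ratio = 3.040/1.376 = cos²(31.5°)/cos²(55°) ≈ 2.21.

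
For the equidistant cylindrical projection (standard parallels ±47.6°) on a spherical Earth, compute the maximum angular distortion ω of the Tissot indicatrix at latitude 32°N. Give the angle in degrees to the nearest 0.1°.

13.1°

With standard parallel φ₀ = 47.6°, the equirectangular projection gives x = Rλ cos φ₀, y = Rφ, so h = 1 and k = cos 47.6° / cos φ.
At 32°: h = 1.000, k = 0.7951; principal scales a = 1.000, b = 0.7951.
sin(ω/2) = (a − b)/(a + b) = 0.2049/1.795 = 0.1141, so ω = 2 arcsin(0.1141) ≈ 13.1°.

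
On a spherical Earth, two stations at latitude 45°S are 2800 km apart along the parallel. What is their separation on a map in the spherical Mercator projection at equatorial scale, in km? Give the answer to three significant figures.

For Mercator, h = k = sec φ (a conformal cylindrical projection has a single point scale, 1/cos φ).
Along the parallel, k = sec 45° = 1/0.7071 = 1.414.
Map distance = 2800 × 1.414 ≈ 3960 km.

3960 km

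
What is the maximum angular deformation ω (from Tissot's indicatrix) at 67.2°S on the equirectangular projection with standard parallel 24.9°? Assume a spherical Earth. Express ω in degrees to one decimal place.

47.3°

In the equirectangular projection with standard parallel φ₀ = 24.9° (x = Rλ cos φ₀, y = Rφ), meridians are true-scale (h = 1) and the parallel scale is k = cos φ₀ / cos φ.
At 67.2°: h = 1.000, k = 2.341; principal scales a = 2.341, b = 1.000.
sin(ω/2) = (a − b)/(a + b) = 1.341/3.341 = 0.4013, so ω = 2 arcsin(0.4013) ≈ 47.3°.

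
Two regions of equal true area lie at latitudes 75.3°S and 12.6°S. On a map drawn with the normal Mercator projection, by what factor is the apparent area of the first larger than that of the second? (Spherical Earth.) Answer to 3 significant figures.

14.8

Mercator areal scale is sec²φ.
At 75.3°: sec²(75.3°) = 1/0.2538² = 15.53.
At 12.6°: sec²(12.6°) = 1/0.9759² = 1.050.
Ratio = 15.53/1.050 = cos²(12.6°)/cos²(75.3°) ≈ 14.8.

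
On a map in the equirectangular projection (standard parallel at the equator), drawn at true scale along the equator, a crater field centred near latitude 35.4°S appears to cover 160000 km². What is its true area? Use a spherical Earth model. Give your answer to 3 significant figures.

For the equirectangular projection with φ₀ = 0 (plate carrée), h = 1 along meridians and k = sec φ along parallels.
Areal scale = h·k = 1 × sec φ; at 35.4°, h = 1.000, k = 1.227, so h·k = 1.227.
True area = apparent / (areal scale) = 160000 / 1.227 ≈ 130000 km².

130000 km²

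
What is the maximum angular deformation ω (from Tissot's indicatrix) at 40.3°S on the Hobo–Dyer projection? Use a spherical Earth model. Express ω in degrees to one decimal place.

Hobo–Dyer is a cylindrical equal-area projection with standard parallels at ±37.5°. Cylindrical equal-area (φ₀ = 37.5°): h = cos φ / cos 37.5° along meridians, k = cos 37.5° / cos φ along parallels; h·k = 1.
At 40.3°: h = 0.9613, k = 1.040; principal scales a = 1.040, b = 0.9613.
sin(ω/2) = (a − b)/(a + b) = 0.07891/2.002 = 0.03943, so ω = 2 arcsin(0.03943) ≈ 4.5°.

4.5°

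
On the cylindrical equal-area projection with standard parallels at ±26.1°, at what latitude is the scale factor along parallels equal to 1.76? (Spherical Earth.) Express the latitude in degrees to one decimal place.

59.3°

For cylindrical equal-area with standard parallel φ₀, h = cos φ / cos φ₀ and k = cos φ₀ / cos φ, so h·k = 1.
k = cos φ₀ / cos φ = 1.76  ⇒  cos φ = cos 26.1° / 1.76 = 0.5102.
φ = arccos(0.5102) ≈ 59.3°.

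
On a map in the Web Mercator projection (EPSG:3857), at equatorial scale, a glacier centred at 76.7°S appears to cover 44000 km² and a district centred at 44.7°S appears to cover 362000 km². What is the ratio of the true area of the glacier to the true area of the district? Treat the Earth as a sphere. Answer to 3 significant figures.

Mercator's areal exaggeration is sec²φ; hence true area = (apparent area) · cos²φ.
True area of glacier: 44000 × cos²(76.7°) = 44000 × 0.05292 = 2329 km².
True area of district: 362000 × cos²(44.7°) = 362000 × 0.5052 = 182900 km².
Ratio = 2329 / 182900 ≈ 0.0127.

0.0127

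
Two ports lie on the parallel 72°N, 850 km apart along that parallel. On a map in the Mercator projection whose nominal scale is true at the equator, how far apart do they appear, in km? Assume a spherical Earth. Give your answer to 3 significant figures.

2750 km

For Mercator, h = k = sec φ (a conformal cylindrical projection has a single point scale, 1/cos φ).
Along the parallel, k = sec 72° = 1/0.3090 = 3.236.
Map distance = 850 × 3.236 ≈ 2750 km.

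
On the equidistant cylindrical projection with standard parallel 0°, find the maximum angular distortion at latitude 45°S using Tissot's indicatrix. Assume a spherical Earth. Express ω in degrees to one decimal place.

19.8°

In the plate carrée (x = Rλ, y = Rφ), meridians are true-scale (h = 1) and parallels are stretched by k = sec φ.
At 45°: h = 1.000, k = 1.414; principal scales a = 1.414, b = 1.000.
sin(ω/2) = (a − b)/(a + b) = 0.4142/2.414 = 0.1716, so ω = 2 arcsin(0.1716) ≈ 19.8°.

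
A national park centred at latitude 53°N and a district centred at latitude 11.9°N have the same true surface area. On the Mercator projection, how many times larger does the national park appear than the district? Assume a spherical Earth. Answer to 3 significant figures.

On Mercator, area is exaggerated by sec²φ = 1/cos²φ.
At 53°: sec²(53°) = 1/0.6018² = 2.761.
At 11.9°: sec²(11.9°) = 1/0.9785² = 1.044.
Ratio = 2.761/1.044 = cos²(11.9°)/cos²(53°) ≈ 2.64.

2.64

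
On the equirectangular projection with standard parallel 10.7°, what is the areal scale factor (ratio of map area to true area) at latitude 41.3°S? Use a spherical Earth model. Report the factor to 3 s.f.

1.31

With standard parallel φ₀ = 10.7°, the equirectangular projection gives x = Rλ cos φ₀, y = Rφ, so h = 1 and k = cos 10.7° / cos φ.
Areal scale = h·k = 1 × cos φ₀ / cos φ; at 41.3°, h = 1.000, k = 1.308, so h·k = 1.308.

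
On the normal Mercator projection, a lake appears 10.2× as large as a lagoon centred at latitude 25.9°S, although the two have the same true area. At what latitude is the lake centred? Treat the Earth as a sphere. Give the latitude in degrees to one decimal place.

For equal true areas on Mercator, apparent areas scale as sec²φ, so the ratio is cos²φ₂ / cos²φ₁.
cos²φ₂ / cos²φ₁ = 10.2  ⇒  cos φ₁ = cos 25.9° / √10.2 = 0.8996/3.194 = 0.2817.
φ₁ = arccos(0.2817) ≈ 73.6°.

73.6°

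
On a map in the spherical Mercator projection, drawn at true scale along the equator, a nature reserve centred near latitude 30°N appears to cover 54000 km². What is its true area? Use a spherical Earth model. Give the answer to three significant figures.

40500 km²

Mercator is conformal, so the point scale is isotropic: h = k = sec φ = 1/cos φ.
Areal scale = k² = sec²φ = 1/cos²(30°) = 1/0.8660² = 1.333.
True area = apparent / (areal scale) = 54000 / 1.333 ≈ 40500 km².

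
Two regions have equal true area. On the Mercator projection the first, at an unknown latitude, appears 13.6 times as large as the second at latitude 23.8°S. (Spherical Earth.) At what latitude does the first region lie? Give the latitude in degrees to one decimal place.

75.6°

Mercator areal scale is sec²φ, so apparent-area ratio = sec²φ₁ / sec²φ₂ = cos²φ₂ / cos²φ₁.
cos²φ₂ / cos²φ₁ = 13.6  ⇒  cos φ₁ = cos 23.8° / √13.6 = 0.9150/3.688 = 0.2481.
φ₁ = arccos(0.2481) ≈ 75.6°.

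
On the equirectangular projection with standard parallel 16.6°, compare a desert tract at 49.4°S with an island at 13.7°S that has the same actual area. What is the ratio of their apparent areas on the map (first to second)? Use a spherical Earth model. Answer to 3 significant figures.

1.49

The equidistant cylindrical projection with φ₀ = 16.6° has h = 1 (meridians true) and k = cos φ₀ / cos φ along parallels.
Areal scale at 49.4°: h·k = 1.000 × 1.473 = 1.473.
Areal scale at 13.7°: h·k = 1.000 × 0.9864 = 0.9864.
Ratio = 1.473/0.9864 ≈ 1.49.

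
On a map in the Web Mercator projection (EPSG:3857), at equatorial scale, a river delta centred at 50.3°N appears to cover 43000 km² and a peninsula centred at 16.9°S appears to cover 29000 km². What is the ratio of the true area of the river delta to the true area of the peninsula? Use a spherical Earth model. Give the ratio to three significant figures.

On Mercator the areal scale is sec²φ, so true area = apparent × cos²φ.
True area of river delta: 43000 × cos²(50.3°) = 43000 × 0.4080 = 17550 km².
True area of peninsula: 29000 × cos²(16.9°) = 29000 × 0.9155 = 26550 km².
Ratio = 17550 / 26550 ≈ 0.661.

0.661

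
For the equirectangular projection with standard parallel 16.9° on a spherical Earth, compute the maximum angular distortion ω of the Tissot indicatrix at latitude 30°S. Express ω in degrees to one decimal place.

The equidistant cylindrical projection with φ₀ = 16.9° has h = 1 (meridians true) and k = cos φ₀ / cos φ along parallels.
At 30°: h = 1.000, k = 1.105; principal scales a = 1.105, b = 1.000.
sin(ω/2) = (a − b)/(a + b) = 0.1048/2.105 = 0.04981, so ω = 2 arcsin(0.04981) ≈ 5.7°.

5.7°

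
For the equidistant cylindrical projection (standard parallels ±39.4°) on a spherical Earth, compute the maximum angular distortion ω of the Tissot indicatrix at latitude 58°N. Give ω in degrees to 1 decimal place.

21.5°

In the equirectangular projection with standard parallel φ₀ = 39.4° (x = Rλ cos φ₀, y = Rφ), meridians are true-scale (h = 1) and the parallel scale is k = cos φ₀ / cos φ.
At 58°: h = 1.000, k = 1.458; principal scales a = 1.458, b = 1.000.
sin(ω/2) = (a − b)/(a + b) = 0.4582/2.458 = 0.1864, so ω = 2 arcsin(0.1864) ≈ 21.5°.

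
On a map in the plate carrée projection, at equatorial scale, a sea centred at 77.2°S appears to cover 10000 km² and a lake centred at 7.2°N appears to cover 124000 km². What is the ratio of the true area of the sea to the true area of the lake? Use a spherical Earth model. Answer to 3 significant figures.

On the plate carrée, areal scale = h·k = 1 × sec φ, so true area = apparent × cos φ.
True area of sea: 10000 × cos(77.2°) = 10000 × 0.2215 = 2215 km².
True area of lake: 124000 × cos(7.2°) = 124000 × 0.9921 = 123000 km².
Ratio = 2215 / 123000 ≈ 0.0180.

0.0180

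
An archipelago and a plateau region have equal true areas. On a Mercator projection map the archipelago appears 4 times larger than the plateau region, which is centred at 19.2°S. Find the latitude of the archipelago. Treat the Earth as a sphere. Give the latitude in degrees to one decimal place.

61.8°

For equal true areas on Mercator, apparent areas scale as sec²φ, so the ratio is cos²φ₂ / cos²φ₁.
cos²φ₂ / cos²φ₁ = 4  ⇒  cos φ₁ = cos 19.2° / √4 = 0.9444/2.000 = 0.4722.
φ₁ = arccos(0.4722) ≈ 61.8°.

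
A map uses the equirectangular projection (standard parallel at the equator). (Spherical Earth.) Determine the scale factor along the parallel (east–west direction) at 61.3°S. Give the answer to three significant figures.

2.08

For the equirectangular projection with φ₀ = 0 (plate carrée), h = 1 along meridians and k = sec φ along parallels.
k = 1/cos 61.3° = 1/0.4802 = 2.082.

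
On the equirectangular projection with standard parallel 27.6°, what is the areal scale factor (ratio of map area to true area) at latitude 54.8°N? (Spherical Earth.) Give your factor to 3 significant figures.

1.54

The equidistant cylindrical projection with φ₀ = 27.6° has h = 1 (meridians true) and k = cos φ₀ / cos φ along parallels.
Areal scale = h·k = 1 × cos φ₀ / cos φ; at 54.8°, h = 1.000, k = 1.537, so h·k = 1.537.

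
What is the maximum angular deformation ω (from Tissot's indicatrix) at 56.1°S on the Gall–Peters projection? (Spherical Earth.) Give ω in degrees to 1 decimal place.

Gall–Peters is a cylindrical equal-area projection with standard parallels at ±45°. Cylindrical equal-area (φ₀ = 45°): h = cos φ / cos 45° along meridians, k = cos 45° / cos φ along parallels; h·k = 1.
At 56.1°: h = 0.7888, k = 1.268; principal scales a = 1.268, b = 0.7888.
sin(ω/2) = (a − b)/(a + b) = 0.4790/2.057 = 0.2329, so ω = 2 arcsin(0.2329) ≈ 26.9°.

26.9°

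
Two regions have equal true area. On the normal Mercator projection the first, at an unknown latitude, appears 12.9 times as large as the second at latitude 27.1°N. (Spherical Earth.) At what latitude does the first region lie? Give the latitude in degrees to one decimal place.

75.6°

On Mercator, (apparent₁)/(apparent₂) = sec²φ₁ / sec²φ₂ when true areas are equal.
cos²φ₂ / cos²φ₁ = 12.9  ⇒  cos φ₁ = cos 27.1° / √12.9 = 0.8902/3.592 = 0.2479.
φ₁ = arccos(0.2479) ≈ 75.6°.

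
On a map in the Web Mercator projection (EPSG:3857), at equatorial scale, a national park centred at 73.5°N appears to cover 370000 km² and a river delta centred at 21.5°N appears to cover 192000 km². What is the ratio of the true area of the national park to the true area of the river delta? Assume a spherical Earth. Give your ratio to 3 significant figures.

Since Mercator area scale is 1/cos²φ, the true area equals the apparent area multiplied by cos²φ.
True area of national park: 370000 × cos²(73.5°) = 370000 × 0.08066 = 29850 km².
True area of river delta: 192000 × cos²(21.5°) = 192000 × 0.8657 = 166200 km².
Ratio = 29850 / 166200 ≈ 0.180.

0.180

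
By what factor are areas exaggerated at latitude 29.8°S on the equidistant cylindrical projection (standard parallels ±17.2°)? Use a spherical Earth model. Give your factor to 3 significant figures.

1.10

The equidistant cylindrical projection with φ₀ = 17.2° has h = 1 (meridians true) and k = cos φ₀ / cos φ along parallels.
Areal scale = h·k = 1 × cos φ₀ / cos φ; at 29.8°, h = 1.000, k = 1.101, so h·k = 1.101.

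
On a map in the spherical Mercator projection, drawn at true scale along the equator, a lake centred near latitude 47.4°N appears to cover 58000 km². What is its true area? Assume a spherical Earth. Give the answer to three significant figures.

26600 km²

For Mercator, h = k = sec φ (a conformal cylindrical projection has a single point scale, 1/cos φ).
Areal scale = k² = sec²φ = 1/cos²(47.4°) = 1/0.6769² = 2.183.
True area = apparent / (areal scale) = 58000 / 2.183 ≈ 26600 km².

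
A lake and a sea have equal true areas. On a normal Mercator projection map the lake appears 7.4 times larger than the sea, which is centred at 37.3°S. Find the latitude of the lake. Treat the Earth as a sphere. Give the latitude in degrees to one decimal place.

73.0°

On Mercator, (apparent₁)/(apparent₂) = sec²φ₁ / sec²φ₂ when true areas are equal.
cos²φ₂ / cos²φ₁ = 7.4  ⇒  cos φ₁ = cos 37.3° / √7.4 = 0.7955/2.720 = 0.2924.
φ₁ = arccos(0.2924) ≈ 73.0°.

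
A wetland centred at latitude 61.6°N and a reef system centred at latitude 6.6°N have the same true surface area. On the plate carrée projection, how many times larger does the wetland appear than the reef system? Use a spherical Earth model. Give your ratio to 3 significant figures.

2.09

Plate carrée maps x = Rλ, y = Rφ. The meridian scale is h = 1 and the parallel scale is k = 1/cos φ = sec φ.
Areal scale at 61.6°: h·k = 1.000 × 2.103 = 2.103.
Areal scale at 6.6°: h·k = 1.000 × 1.007 = 1.007.
Ratio = 2.103/1.007 ≈ 2.09.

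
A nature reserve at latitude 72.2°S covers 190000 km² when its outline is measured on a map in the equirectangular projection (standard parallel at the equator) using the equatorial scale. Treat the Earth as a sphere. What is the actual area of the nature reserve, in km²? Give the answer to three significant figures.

58100 km²

In the plate carrée (x = Rλ, y = Rφ), meridians are true-scale (h = 1) and parallels are stretched by k = sec φ.
Areal scale = h·k = 1 × sec φ; at 72.2°, h = 1.000, k = 3.271, so h·k = 3.271.
True area = apparent / (areal scale) = 190000 / 3.271 ≈ 58100 km².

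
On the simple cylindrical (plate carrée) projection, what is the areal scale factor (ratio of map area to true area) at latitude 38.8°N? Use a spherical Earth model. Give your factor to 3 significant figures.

In the plate carrée (x = Rλ, y = Rφ), meridians are true-scale (h = 1) and parallels are stretched by k = sec φ.
Areal scale = h·k = 1 × sec φ; at 38.8°, h = 1.000, k = 1.283, so h·k = 1.283.

1.28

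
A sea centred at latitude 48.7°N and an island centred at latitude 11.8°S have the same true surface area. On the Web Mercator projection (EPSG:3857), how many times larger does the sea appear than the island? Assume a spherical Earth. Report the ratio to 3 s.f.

Mercator is conformal with k = sec φ, so areal scale = k² = sec²φ.
At 48.7°: sec²(48.7°) = 1/0.6600² = 2.296.
At 11.8°: sec²(11.8°) = 1/0.9789² = 1.044.
Ratio = 2.296/1.044 = cos²(11.8°)/cos²(48.7°) ≈ 2.20.

2.20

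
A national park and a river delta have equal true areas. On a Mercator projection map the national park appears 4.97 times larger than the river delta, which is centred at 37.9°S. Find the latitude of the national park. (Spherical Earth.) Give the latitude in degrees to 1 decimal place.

69.3°

For equal true areas on Mercator, apparent areas scale as sec²φ, so the ratio is cos²φ₂ / cos²φ₁.
cos²φ₂ / cos²φ₁ = 4.97  ⇒  cos φ₁ = cos 37.9° / √4.97 = 0.7891/2.229 = 0.3540.
φ₁ = arccos(0.3540) ≈ 69.3°.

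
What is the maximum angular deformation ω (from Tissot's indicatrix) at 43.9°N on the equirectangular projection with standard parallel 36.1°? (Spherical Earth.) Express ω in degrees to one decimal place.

6.6°

In the equirectangular projection with standard parallel φ₀ = 36.1° (x = Rλ cos φ₀, y = Rφ), meridians are true-scale (h = 1) and the parallel scale is k = cos φ₀ / cos φ.
At 43.9°: h = 1.000, k = 1.121; principal scales a = 1.121, b = 1.000.
sin(ω/2) = (a − b)/(a + b) = 0.1213/2.121 = 0.05720, so ω = 2 arcsin(0.05720) ≈ 6.6°.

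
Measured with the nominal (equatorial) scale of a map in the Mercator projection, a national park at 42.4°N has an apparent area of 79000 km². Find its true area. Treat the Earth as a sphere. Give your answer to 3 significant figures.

43100 km²

The Mercator projection is conformal; its linear scale factor is the same in every direction and equals sec φ = 1/cos φ.
Areal scale = k² = sec²φ = 1/cos²(42.4°) = 1/0.7385² = 1.834.
True area = apparent / (areal scale) = 79000 / 1.834 ≈ 43100 km².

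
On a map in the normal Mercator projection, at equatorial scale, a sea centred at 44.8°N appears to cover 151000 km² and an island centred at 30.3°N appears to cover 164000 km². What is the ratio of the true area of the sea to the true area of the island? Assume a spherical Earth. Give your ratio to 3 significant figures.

0.622

Mercator's areal exaggeration is sec²φ; hence true area = (apparent area) · cos²φ.
True area of sea: 151000 × cos²(44.8°) = 151000 × 0.5035 = 76030 km².
True area of island: 164000 × cos²(30.3°) = 164000 × 0.7455 = 122300 km².
Ratio = 76030 / 122300 ≈ 0.622.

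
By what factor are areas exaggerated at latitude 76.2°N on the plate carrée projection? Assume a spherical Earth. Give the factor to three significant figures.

Plate carrée maps x = Rλ, y = Rφ. The meridian scale is h = 1 and the parallel scale is k = 1/cos φ = sec φ.
Areal scale = h·k = 1 × sec φ; at 76.2°, h = 1.000, k = 4.192, so h·k = 4.192.

4.19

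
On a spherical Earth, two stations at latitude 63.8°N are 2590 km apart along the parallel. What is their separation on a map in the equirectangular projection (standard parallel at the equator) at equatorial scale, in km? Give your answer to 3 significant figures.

For the equirectangular projection with φ₀ = 0 (plate carrée), h = 1 along meridians and k = sec φ along parallels.
Along the parallel, k = sec 63.8° = 1/0.4415 = 2.265.
Map distance = 2590 × 2.265 ≈ 5870 km.

5870 km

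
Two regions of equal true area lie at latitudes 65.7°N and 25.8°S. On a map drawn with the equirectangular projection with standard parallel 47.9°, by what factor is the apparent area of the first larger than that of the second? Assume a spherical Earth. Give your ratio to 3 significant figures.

2.19

With standard parallel φ₀ = 47.9°, the equirectangular projection gives x = Rλ cos φ₀, y = Rφ, so h = 1 and k = cos 47.9° / cos φ.
Areal scale at 65.7°: h·k = 1.000 × 1.629 = 1.629.
Areal scale at 25.8°: h·k = 1.000 × 0.7447 = 0.7447.
Ratio = 1.629/0.7447 ≈ 2.19.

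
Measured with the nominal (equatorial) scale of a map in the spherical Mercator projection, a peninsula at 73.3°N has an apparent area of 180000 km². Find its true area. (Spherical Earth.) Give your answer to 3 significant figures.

For Mercator, h = k = sec φ (a conformal cylindrical projection has a single point scale, 1/cos φ).
Areal scale = k² = sec²φ = 1/cos²(73.3°) = 1/0.2874² = 12.11.
True area = apparent / (areal scale) = 180000 / 12.11 ≈ 14900 km².

14900 km²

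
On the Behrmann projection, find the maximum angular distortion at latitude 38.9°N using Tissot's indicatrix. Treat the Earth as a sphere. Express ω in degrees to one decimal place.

12.2°

The Behrmann projection is cylindrical equal-area with φ₀ = 30°. For cylindrical equal-area with standard parallel φ₀, h = cos φ / cos φ₀ and k = cos φ₀ / cos φ, so h·k = 1.
At 38.9°: h = 0.8986, k = 1.113; principal scales a = 1.113, b = 0.8986.
sin(ω/2) = (a − b)/(a + b) = 0.2142/2.011 = 0.1065, so ω = 2 arcsin(0.1065) ≈ 12.2°.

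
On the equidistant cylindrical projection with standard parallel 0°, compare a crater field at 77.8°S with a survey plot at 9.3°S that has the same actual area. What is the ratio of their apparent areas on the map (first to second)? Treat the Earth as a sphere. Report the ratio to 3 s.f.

In the plate carrée (x = Rλ, y = Rφ), meridians are true-scale (h = 1) and parallels are stretched by k = sec φ.
Areal scale at 77.8°: h·k = 1.000 × 4.732 = 4.732.
Areal scale at 9.3°: h·k = 1.000 × 1.013 = 1.013.
Ratio = 4.732/1.013 ≈ 4.67.

4.67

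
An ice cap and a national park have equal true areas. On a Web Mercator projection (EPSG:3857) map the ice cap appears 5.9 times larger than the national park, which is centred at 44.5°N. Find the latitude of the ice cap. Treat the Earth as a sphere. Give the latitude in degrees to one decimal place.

Mercator areal scale is sec²φ, so apparent-area ratio = sec²φ₁ / sec²φ₂ = cos²φ₂ / cos²φ₁.
cos²φ₂ / cos²φ₁ = 5.9  ⇒  cos φ₁ = cos 44.5° / √5.9 = 0.7133/2.429 = 0.2936.
φ₁ = arccos(0.2936) ≈ 72.9°.

72.9°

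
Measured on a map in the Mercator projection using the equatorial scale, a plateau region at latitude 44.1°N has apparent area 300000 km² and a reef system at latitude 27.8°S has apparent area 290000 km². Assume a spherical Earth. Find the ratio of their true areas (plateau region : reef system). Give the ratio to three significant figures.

Mercator's areal exaggeration is sec²φ; hence true area = (apparent area) · cos²φ.
True area of plateau region: 300000 × cos²(44.1°) = 300000 × 0.5157 = 154700 km².
True area of reef system: 290000 × cos²(27.8°) = 290000 × 0.7825 = 226900 km².
Ratio = 154700 / 226900 ≈ 0.682.

0.682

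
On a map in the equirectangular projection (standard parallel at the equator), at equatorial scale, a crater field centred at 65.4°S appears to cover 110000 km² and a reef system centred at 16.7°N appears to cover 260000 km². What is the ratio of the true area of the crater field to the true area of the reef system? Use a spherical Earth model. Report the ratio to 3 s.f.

Plate carrée has h = 1 and k = sec φ, giving areal scale sec φ; true area = (apparent area) · cos φ.
True area of crater field: 110000 × cos(65.4°) = 110000 × 0.4163 = 45790 km².
True area of reef system: 260000 × cos(16.7°) = 260000 × 0.9578 = 249000 km².
Ratio = 45790 / 249000 ≈ 0.184.

0.184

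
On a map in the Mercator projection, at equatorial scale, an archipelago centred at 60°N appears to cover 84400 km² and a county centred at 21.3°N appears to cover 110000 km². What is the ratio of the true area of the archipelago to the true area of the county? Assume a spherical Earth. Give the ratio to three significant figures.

0.221

Mercator's areal exaggeration is sec²φ; hence true area = (apparent area) · cos²φ.
True area of archipelago: 84400 × cos²(60°) = 84400 × 0.2500 = 21100 km².
True area of county: 110000 × cos²(21.3°) = 110000 × 0.8680 = 95490 km².
Ratio = 21100 / 95490 ≈ 0.221.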